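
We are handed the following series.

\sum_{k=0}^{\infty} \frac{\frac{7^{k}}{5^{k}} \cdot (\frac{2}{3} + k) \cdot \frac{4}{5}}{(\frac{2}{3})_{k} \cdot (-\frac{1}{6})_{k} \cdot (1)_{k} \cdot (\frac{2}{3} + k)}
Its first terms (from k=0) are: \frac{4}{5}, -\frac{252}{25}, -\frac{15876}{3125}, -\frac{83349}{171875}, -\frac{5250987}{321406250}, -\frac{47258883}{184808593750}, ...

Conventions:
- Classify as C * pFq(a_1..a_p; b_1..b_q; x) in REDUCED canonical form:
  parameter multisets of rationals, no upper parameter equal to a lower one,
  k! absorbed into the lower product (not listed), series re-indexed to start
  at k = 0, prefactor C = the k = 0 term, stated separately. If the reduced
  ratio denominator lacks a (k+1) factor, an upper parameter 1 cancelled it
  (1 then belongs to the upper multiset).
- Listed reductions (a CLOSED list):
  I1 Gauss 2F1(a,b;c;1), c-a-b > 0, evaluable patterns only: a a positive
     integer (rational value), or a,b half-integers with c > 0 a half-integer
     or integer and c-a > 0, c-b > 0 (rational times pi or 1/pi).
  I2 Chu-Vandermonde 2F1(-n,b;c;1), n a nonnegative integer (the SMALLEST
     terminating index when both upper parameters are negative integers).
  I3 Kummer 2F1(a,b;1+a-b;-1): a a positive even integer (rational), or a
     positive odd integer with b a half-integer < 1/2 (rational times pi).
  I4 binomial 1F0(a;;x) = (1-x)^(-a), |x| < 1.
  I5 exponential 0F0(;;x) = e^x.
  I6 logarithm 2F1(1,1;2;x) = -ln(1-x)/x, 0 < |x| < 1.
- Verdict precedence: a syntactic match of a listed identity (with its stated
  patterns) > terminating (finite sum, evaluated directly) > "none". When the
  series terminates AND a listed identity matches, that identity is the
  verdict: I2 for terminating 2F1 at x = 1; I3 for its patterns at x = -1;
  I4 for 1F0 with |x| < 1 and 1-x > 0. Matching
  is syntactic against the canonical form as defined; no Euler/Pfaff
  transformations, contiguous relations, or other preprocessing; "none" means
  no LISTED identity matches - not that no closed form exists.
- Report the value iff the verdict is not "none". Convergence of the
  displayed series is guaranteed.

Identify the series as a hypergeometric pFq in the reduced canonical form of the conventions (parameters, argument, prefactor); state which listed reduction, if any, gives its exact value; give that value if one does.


Reduced: x = \frac{7}{5}, 0F2, upper = {-}, lower = {-\frac{1}{6}, \frac{2}{3}}, C = \frac{4}{5}. Verdict: none here - no I1-I6 shape fits x = \frac{7}{5} with lower {-\frac{1}{6}, \frac{2}{3}}.

Structural cue: t_0 = \frac{4}{5} here, and k + 2/3 divides numerator and denominator alike; prefactor 4/5 after cancelling.
Adjacent-term ratio: r(k) = \frac{7}{5} * 1 / [(k-\frac{1}{6}) (k+\frac{2}{3}) (k+1)] ; factor over Q: parameters, x = \frac{7}{5}, and C = \frac{4}{5}.


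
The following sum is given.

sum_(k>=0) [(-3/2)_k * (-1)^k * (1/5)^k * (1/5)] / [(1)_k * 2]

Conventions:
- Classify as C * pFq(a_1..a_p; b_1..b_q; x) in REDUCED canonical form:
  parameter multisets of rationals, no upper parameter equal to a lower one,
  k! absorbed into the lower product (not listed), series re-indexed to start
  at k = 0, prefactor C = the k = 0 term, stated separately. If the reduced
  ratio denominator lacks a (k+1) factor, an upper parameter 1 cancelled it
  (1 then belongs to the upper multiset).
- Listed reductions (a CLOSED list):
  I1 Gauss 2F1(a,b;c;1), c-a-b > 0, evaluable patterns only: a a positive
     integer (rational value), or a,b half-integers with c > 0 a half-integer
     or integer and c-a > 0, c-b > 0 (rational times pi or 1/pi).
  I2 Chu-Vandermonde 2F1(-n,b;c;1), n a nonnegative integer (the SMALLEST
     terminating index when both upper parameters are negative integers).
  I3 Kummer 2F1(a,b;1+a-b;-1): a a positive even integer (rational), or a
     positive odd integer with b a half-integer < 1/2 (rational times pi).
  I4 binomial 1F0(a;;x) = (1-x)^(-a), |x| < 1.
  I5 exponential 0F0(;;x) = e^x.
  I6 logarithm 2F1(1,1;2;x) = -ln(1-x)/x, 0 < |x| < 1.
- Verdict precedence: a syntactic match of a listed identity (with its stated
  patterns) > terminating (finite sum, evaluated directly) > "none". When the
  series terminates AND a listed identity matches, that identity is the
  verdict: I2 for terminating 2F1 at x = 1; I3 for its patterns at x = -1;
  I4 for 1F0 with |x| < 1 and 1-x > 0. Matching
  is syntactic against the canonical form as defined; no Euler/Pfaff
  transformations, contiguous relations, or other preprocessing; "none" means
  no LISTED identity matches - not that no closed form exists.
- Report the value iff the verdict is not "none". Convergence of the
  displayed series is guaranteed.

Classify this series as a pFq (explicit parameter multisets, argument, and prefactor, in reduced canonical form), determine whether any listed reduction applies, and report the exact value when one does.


Prefactor 1/10, argument -1/5: 1F0 with upper {-3/2} over lower {-}. Verdict: the binomial series (I4) fires (the 1F0 binomial series: exponent 3/2, x = -1/5). Value: (1/10) * (6/5)^(3/2).

First insight: with t_0 = 1/10, (1)_k (C = 1/10) is k! itself.
Step ratio: r(k) = (-1/5) * (k-3/2) / [(k+1)] - rational; roots negated = parameters, x = (-1/5), C = 1/10.


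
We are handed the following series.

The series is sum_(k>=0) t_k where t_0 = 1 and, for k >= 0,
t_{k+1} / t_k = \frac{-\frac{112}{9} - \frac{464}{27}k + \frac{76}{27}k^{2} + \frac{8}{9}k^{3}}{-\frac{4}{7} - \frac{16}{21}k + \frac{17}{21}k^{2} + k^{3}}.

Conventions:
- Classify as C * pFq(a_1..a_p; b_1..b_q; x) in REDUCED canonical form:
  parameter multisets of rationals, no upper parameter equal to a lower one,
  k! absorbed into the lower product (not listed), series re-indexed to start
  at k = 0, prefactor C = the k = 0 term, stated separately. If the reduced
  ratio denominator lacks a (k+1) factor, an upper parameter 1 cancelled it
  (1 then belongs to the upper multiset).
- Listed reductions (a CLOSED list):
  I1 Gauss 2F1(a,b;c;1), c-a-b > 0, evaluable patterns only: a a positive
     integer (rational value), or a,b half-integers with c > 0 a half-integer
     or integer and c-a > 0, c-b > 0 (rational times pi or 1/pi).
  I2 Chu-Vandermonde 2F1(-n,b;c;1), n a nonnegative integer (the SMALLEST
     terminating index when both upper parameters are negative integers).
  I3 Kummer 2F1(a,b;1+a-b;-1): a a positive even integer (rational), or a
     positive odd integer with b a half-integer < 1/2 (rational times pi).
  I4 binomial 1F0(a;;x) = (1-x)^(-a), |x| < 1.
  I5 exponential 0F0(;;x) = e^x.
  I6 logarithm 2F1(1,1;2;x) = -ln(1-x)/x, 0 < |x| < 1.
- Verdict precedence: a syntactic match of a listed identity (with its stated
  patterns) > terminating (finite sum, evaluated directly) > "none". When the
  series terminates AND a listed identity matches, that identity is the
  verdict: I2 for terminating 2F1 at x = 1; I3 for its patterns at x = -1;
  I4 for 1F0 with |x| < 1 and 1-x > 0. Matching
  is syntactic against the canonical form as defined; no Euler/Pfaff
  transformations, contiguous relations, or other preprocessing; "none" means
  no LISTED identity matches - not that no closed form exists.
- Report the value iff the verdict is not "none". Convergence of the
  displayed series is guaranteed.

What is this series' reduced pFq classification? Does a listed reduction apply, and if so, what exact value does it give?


This is 1 * 2F1(-\frac{7}{2}, 6; -\frac{6}{7}; \frac{8}{9}) in reduced canonical form. Verdict: no listed reduction: x = \frac{8}{9} and upper {-\frac{7}{2}, 6} fail every I1-I6 pattern.

Structural cue: from the first term 1: the ratio is unreduced: k + 2/3 divides both sides (C = 1).
Adjacent-term ratio: r(k) = \frac{8}{9} * (k-\frac{7}{2}) (k+6) / [(k-\frac{6}{7}) (k+1)] - rational in k, leading ratio \frac{8}{9}; with t_0 = 1, classification follows.


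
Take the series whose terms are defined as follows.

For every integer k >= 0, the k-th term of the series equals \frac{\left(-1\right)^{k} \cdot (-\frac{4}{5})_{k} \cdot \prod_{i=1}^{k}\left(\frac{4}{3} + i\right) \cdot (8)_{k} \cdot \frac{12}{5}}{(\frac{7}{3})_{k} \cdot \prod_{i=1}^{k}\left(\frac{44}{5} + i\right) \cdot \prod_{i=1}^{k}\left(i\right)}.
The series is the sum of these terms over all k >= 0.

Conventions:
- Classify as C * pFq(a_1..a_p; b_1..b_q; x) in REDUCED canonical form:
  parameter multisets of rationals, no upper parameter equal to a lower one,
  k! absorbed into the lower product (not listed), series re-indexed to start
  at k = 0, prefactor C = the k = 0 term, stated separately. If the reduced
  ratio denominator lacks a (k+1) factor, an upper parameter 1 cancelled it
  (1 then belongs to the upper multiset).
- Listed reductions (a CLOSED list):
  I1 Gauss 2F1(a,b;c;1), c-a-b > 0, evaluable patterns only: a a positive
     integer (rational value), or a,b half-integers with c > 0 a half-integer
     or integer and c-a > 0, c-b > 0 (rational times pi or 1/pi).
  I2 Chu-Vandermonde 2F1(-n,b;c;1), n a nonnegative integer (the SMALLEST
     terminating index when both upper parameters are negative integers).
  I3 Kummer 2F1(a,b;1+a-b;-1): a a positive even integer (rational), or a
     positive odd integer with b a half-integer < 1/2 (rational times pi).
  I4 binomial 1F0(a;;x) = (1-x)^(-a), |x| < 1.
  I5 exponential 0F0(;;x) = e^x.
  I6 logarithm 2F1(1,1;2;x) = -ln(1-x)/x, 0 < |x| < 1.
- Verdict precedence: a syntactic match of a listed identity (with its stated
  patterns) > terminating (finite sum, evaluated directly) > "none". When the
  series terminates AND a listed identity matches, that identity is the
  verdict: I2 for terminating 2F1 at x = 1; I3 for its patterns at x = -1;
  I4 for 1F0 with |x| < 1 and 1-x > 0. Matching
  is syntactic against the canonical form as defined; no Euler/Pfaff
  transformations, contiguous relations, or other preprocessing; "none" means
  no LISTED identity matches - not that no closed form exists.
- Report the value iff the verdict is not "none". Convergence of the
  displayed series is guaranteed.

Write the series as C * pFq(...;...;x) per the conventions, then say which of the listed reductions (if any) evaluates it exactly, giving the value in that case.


Canonical form: C = \frac{12}{5} times 2F1 with upper {-\frac{4}{5}, 8}, lower {\frac{49}{5}}, x = -1. Verdict: Kummer's theorem (I3) applies (x = -1; c = \frac{49}{5} equals 1+a-b for upper {-\frac{4}{5}, 8}: listed pattern). Value: \frac{422994}{109375}.

Structural cue: from the first term \frac{12}{5}: the lower running product (C = 12/5, x = -1) is a rising factorial.
Term ratio: r(k) = -1 * (k-\frac{4}{5}) (k+8) / [(k+\frac{49}{5}) (k+1)] - rational in k, leading ratio -1; with t_0 = \frac{12}{5}, classification follows.


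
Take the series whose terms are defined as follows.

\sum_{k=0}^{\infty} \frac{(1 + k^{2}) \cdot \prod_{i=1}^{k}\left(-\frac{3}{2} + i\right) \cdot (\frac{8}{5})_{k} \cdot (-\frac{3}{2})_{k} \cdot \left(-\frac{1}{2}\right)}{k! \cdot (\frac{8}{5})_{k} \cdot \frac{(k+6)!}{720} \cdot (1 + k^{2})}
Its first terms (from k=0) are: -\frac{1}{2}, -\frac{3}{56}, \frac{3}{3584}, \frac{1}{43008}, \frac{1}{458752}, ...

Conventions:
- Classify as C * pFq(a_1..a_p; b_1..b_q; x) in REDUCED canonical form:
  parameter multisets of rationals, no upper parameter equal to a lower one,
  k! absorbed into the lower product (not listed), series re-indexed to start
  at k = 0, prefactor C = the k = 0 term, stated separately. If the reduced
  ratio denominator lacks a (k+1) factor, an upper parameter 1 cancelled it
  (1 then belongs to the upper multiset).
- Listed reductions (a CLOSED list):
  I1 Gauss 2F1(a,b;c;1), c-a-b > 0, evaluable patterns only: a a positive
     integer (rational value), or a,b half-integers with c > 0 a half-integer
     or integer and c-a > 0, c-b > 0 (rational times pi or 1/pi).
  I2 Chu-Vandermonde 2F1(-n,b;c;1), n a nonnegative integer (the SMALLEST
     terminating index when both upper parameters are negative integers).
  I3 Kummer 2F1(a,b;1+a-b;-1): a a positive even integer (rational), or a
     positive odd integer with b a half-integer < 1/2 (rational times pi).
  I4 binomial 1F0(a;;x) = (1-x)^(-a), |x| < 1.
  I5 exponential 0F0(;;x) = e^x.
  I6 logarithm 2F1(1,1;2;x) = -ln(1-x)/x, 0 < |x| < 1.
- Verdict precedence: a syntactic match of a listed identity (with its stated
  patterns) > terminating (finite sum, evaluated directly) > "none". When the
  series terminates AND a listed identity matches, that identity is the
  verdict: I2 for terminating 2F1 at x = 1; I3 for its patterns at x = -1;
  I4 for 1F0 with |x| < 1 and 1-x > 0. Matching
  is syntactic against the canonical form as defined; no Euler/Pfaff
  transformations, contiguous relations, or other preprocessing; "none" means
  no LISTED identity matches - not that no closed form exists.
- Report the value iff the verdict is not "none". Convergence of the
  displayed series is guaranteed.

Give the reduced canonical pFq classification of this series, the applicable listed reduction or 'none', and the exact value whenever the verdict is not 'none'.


x = 1 here; the reduced form reads 2F1, upper {-\frac{3}{2}, -\frac{1}{2}}, lower {7}, C = -\frac{1}{2}. Verdict: Gauss's theorem I1 (half-integer case) matches (x = 1; upper {-\frac{3}{2}, -\frac{1}{2}} half-integers, c = 7 in the evaluable pattern). Value: \left(-\frac{33554432}{19324305}\right) / \pi.

Key step: t_0 = -\frac{1}{2} here, and the factor k^2 + 1 cancels (top and bottom), leaving C = -1/2, x = 1.
Consecutive-term ratio: r(k) = 1 * (k-\frac{3}{2}) (k-\frac{1}{2}) / [(k+7) (k+1)] - poly over poly, x = 1 from leading terms; C = -\frac{1}{2} at k = 0.


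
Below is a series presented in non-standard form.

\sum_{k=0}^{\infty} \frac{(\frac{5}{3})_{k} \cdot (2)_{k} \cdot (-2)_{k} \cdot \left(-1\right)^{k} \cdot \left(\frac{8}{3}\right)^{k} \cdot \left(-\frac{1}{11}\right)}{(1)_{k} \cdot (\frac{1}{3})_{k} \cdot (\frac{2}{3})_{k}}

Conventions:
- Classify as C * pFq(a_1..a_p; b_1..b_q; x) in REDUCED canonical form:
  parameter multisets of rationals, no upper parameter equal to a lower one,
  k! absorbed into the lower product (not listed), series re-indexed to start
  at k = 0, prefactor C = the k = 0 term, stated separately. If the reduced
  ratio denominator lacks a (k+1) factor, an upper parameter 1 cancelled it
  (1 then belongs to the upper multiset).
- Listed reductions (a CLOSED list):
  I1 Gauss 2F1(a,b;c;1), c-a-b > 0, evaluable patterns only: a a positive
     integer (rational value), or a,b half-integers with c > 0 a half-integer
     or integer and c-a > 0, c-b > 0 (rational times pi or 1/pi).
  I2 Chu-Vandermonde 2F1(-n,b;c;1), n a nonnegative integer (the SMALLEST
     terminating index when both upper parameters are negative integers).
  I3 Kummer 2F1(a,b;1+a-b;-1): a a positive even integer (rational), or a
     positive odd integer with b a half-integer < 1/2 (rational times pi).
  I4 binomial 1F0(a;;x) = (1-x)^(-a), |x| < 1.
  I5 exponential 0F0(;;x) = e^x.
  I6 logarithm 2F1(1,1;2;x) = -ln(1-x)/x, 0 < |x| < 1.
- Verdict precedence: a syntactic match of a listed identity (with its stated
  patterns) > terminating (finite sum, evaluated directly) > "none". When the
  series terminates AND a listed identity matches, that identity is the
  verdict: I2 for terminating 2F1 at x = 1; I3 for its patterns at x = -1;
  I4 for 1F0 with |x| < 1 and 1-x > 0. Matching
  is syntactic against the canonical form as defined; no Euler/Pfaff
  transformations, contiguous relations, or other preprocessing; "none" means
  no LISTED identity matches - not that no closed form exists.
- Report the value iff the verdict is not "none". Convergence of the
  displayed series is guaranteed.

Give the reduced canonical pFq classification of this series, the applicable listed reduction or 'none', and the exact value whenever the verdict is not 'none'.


With C = -\frac{1}{11}: the canonical form is 3F2(-2, \frac{5}{3}, 2; \frac{1}{3}, \frac{2}{3}; -\frac{8}{3}). Verdict: terminating at k = 2: the factor (-2)_k kills every later term; summing the 3 survivors is exact. Hence: -\frac{465}{11}.

The tell: with t_0 = -\frac{1}{11}, (1)_k (C = -1/11) is k! itself.
Step ratio: r(k) = -\frac{8}{3} * (k-2) (k+\frac{5}{3}) (k+2) / [(k+\frac{1}{3}) (k+\frac{2}{3}) (k+1)] - rational in k, leading ratio -\frac{8}{3}; with t_0 = -\frac{1}{11}, classification follows.


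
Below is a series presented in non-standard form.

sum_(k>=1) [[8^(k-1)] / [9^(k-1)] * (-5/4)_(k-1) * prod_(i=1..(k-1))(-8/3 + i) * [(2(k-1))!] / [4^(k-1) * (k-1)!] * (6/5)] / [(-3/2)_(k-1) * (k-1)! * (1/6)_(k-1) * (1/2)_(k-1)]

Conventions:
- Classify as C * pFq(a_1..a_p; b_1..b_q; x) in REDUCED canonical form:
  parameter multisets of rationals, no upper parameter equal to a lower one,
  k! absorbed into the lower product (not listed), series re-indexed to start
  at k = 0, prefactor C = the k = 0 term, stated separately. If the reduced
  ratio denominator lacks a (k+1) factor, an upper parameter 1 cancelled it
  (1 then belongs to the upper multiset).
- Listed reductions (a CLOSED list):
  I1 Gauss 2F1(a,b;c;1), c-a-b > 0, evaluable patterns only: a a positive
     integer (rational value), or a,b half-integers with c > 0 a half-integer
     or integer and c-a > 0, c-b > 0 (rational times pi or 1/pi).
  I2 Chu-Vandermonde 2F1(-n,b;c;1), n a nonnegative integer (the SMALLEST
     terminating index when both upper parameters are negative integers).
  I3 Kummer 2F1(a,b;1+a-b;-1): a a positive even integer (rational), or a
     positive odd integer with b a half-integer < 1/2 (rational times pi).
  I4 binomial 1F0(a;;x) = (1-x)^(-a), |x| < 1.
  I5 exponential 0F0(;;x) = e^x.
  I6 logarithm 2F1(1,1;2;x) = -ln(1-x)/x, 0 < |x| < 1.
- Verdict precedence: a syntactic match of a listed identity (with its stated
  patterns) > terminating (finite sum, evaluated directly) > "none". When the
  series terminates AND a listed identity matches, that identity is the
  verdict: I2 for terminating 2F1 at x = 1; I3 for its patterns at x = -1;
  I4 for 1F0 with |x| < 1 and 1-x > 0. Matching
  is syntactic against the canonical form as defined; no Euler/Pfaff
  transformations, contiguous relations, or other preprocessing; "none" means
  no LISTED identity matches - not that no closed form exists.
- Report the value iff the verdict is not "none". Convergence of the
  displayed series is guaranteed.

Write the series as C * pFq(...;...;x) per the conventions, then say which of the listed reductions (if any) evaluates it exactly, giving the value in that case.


At argument 8/9: a 2F2 with upper {-5/3, -5/4}, lower {-3/2, 1/6}, scaled by C = 6/5. Verdict: none. Every listed pattern misses the 2F2 form at 8/9, upper {-5/3, -5/4}.

Structural cue: x = (8/9) and the parameter 1/2 appears in both the upper and lower lists and cancels.
Consecutive-term ratio: r(k) = (8/9) * (k-5/3) (k-5/4) / [(k-3/2) (k+1/6) (k+1)] - poly over poly, x = (8/9) from leading terms; C = 6/5 at k = 0.


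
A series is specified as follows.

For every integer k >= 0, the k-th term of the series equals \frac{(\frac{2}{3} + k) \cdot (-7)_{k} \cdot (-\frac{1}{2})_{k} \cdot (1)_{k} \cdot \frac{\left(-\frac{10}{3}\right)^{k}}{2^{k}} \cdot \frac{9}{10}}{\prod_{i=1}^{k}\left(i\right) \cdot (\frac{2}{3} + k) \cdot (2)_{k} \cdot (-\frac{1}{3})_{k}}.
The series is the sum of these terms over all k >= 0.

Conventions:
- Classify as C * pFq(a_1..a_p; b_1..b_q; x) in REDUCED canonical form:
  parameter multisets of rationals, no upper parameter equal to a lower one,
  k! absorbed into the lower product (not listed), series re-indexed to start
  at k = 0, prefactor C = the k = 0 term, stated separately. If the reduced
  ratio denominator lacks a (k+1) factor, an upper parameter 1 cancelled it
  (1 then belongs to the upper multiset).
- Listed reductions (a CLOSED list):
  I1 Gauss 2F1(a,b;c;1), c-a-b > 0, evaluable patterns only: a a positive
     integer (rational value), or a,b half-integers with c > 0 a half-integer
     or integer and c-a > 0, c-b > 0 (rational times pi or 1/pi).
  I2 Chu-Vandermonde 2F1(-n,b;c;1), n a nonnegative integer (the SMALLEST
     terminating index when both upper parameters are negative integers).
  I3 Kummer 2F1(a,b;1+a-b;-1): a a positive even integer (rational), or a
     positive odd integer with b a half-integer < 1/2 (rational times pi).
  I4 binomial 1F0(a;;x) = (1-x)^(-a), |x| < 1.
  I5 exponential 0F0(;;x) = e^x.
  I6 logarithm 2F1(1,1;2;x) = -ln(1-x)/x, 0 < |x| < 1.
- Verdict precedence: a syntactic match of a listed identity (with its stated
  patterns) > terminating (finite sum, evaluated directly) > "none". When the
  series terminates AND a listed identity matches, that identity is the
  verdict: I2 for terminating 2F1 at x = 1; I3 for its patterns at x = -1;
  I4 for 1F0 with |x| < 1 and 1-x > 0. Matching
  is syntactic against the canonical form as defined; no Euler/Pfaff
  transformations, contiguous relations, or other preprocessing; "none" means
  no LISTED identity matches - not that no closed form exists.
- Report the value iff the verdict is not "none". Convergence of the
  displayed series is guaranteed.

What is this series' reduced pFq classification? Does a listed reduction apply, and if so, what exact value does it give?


Reduced: x = -\frac{5}{3}, 3F2, upper = {-7, -\frac{1}{2}, 1}, lower = {-\frac{1}{3}, 2}, C = \frac{9}{10}. Verdict: terminating. (-7)_k vanishes past k = 7, leaving a 8-term sum, computed directly. Sum: \frac{938558439}{5570560}.

First insight: t_0 being \frac{9}{10}, the factor k + 2/3 cancels (top and bottom), leaving C = 9/10.
Term ratio: r(k) = -\frac{5}{3} * (k-7) (k-\frac{1}{2}) (k+1) / [(k-\frac{1}{3}) (k+2) (k+1)] ; factor over Q: parameters, x = -\frac{5}{3}, and C = \frac{9}{10}.


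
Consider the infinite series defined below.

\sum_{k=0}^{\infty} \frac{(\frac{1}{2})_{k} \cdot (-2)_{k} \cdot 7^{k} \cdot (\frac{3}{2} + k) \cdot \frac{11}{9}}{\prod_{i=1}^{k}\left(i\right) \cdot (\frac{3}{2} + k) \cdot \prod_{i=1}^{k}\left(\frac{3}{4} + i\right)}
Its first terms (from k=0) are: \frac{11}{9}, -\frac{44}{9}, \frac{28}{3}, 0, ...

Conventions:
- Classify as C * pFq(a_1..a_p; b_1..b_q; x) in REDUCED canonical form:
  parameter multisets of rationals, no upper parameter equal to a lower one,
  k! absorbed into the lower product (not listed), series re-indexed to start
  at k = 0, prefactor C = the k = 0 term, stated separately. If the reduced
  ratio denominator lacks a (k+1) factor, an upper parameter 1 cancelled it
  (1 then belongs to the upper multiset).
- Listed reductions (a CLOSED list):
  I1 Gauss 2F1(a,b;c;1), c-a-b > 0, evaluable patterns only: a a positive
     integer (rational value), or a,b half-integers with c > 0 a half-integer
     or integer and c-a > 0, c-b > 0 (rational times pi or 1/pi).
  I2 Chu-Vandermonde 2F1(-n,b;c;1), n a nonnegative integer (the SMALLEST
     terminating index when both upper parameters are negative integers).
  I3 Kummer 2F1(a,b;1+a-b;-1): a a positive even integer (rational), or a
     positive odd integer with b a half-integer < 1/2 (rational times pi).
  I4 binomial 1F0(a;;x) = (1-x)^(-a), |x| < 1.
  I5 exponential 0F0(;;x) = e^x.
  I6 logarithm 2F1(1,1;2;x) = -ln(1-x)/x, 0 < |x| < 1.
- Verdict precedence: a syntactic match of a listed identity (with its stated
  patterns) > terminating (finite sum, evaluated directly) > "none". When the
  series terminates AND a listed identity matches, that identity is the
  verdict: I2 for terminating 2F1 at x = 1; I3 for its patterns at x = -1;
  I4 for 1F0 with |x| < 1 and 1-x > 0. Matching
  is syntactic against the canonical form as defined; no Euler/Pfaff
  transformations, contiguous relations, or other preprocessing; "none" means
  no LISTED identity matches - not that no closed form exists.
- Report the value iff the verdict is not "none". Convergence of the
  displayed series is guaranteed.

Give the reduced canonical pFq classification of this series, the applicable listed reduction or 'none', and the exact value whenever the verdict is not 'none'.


Reduced: x = 7, 2F1, upper = {-2, \frac{1}{2}}, lower = {\frac{7}{4}}, C = \frac{11}{9}. Verdict: terminating. With -2 upstairs the series is a 3-term polynomial sum; evaluated term by term. Exact value: \frac{17}{3}.

First insight: from the first term \frac{11}{9}: the product of the first k integers (C = 11/9) is k!.
Step ratio: r(k) = 7 * (k-2) (k+\frac{1}{2}) / [(k+\frac{7}{4}) (k+1)] - rational in k. x = 7; t_0 = \frac{11}{9}; negate the roots.


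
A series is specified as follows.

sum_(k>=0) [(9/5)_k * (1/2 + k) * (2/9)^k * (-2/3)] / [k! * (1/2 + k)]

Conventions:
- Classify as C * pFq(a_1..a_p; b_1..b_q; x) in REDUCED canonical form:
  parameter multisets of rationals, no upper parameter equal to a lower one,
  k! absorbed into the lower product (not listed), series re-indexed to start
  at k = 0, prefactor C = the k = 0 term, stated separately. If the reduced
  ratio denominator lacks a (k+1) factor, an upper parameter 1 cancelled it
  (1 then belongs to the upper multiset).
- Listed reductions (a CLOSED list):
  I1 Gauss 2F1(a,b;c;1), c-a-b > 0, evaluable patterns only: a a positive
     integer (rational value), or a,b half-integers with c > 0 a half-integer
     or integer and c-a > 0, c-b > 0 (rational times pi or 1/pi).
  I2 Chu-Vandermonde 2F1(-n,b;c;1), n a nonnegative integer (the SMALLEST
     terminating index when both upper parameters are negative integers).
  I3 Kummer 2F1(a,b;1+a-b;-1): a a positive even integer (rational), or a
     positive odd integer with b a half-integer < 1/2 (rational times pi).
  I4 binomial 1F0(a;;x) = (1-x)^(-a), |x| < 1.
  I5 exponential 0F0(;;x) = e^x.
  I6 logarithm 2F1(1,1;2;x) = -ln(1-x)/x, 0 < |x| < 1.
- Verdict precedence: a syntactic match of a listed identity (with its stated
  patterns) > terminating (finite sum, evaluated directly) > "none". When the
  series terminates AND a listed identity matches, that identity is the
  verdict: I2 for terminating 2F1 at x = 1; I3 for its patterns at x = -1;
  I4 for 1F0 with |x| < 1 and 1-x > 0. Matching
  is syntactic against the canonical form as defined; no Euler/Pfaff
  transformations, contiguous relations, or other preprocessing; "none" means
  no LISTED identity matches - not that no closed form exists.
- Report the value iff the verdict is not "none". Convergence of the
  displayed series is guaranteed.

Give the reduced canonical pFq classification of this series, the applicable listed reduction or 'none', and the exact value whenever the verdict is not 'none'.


Classification (C = -2/3): 1F0 with upper {9/5}, lower {-}, argument x = 2/9. Verdict at x = 2/9: binomial (I4) matches (the 1F0 binomial series: exponent -9/5, x = 2/9). Value: (-2/3) * (7/9)^(-9/5).

Key step: with t_0 = -2/3, striking the common factor k + 1/2 reduces the term (prefactor -2/3).
Adjacent-term ratio: r(k) = (2/9) * (k+9/5) / [(k+1)] - rational; roots negated = parameters, x = (2/9), C = -2/3.


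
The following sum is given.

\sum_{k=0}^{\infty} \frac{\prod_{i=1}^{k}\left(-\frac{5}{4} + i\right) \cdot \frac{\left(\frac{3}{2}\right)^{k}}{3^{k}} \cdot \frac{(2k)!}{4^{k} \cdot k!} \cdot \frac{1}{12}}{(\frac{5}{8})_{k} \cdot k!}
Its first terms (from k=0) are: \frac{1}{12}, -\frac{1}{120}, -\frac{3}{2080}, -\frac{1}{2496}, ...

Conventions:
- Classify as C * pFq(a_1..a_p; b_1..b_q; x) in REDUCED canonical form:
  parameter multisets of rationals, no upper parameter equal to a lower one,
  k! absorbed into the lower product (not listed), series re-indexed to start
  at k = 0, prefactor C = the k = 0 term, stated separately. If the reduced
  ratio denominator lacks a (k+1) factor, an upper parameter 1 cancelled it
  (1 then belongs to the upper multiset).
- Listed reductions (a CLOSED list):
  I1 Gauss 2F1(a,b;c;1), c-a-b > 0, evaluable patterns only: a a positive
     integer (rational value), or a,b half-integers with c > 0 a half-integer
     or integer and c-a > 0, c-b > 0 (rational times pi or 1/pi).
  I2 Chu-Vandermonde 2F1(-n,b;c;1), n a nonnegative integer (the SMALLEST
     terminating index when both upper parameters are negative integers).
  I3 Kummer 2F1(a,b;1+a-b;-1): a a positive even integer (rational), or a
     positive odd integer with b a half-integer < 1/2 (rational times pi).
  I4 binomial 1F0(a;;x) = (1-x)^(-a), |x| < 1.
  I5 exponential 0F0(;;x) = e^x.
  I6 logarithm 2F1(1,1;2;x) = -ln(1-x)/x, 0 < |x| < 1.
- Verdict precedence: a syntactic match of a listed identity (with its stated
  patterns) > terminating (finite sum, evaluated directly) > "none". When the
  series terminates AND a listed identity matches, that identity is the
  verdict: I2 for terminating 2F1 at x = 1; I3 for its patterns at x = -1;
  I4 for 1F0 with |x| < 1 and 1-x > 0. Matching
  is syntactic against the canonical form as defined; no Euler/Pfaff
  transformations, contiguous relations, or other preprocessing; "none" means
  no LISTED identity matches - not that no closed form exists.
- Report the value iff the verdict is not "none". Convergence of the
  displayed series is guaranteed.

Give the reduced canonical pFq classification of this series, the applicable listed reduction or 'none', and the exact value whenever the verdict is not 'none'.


Key step: t_0 = \frac{1}{12} here, and the two k-th powers (prefactor 1/12) combine into one argument.
Step ratio: r(k) = \frac{1}{2} * (k-\frac{1}{4}) (k+\frac{1}{2}) / [(k+\frac{5}{8}) (k+1)] - poly over poly, x = \frac{1}{2} from leading terms; C = \frac{1}{12} at k = 0.

x = \frac{1}{2} here; the reduced form reads 2F1, upper {-\frac{1}{4}, \frac{1}{2}}, lower {\frac{5}{8}}, C = \frac{1}{12}. Verdict: none (x = \frac{1}{2}): each listed identity misses the multisets {-\frac{1}{4}, \frac{1}{2}} ; {\frac{5}{8}}.


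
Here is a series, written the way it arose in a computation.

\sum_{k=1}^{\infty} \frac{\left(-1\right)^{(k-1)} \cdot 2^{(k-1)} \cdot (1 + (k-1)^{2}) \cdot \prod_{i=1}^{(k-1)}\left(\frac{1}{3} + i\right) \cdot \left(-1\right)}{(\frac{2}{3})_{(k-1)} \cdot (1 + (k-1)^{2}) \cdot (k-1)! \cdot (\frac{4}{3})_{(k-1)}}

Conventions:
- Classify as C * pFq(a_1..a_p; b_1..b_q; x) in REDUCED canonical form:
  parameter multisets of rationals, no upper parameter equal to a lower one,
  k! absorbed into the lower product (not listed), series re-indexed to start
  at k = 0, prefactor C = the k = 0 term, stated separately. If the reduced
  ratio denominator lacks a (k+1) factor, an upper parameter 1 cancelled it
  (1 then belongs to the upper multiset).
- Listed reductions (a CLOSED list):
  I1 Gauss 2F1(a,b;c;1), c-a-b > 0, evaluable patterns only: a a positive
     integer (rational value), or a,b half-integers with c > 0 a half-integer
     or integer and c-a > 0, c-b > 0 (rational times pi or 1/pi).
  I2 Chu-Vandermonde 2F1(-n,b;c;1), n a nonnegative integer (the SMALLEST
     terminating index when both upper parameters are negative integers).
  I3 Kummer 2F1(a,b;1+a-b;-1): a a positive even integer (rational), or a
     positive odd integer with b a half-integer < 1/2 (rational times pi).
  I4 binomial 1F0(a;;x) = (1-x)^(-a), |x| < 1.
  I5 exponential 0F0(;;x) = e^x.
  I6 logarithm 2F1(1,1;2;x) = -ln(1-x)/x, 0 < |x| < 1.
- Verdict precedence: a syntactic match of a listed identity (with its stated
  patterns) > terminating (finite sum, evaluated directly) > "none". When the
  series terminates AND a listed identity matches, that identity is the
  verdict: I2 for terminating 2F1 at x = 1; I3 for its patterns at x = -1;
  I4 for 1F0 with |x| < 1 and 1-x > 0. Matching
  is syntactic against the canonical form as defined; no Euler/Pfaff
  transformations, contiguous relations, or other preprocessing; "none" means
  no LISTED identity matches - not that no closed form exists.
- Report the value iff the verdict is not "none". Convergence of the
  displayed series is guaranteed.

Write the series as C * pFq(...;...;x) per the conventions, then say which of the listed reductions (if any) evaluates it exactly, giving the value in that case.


With C = -1: the canonical form is 0F1(-; \frac{2}{3}; -2). Verdict: none (x = -2): each listed identity misses the multisets {-} ; {\frac{2}{3}}.

First insight: from the first term -1: the parameter 4/3 appears in both the upper and lower lists and cancels (alongside the other common factor).
Consecutive-term ratio: r(k) = -2 * 1 / [(k+\frac{2}{3}) (k+1)] - rational in k. x = -2; t_0 = -1; negate the roots.


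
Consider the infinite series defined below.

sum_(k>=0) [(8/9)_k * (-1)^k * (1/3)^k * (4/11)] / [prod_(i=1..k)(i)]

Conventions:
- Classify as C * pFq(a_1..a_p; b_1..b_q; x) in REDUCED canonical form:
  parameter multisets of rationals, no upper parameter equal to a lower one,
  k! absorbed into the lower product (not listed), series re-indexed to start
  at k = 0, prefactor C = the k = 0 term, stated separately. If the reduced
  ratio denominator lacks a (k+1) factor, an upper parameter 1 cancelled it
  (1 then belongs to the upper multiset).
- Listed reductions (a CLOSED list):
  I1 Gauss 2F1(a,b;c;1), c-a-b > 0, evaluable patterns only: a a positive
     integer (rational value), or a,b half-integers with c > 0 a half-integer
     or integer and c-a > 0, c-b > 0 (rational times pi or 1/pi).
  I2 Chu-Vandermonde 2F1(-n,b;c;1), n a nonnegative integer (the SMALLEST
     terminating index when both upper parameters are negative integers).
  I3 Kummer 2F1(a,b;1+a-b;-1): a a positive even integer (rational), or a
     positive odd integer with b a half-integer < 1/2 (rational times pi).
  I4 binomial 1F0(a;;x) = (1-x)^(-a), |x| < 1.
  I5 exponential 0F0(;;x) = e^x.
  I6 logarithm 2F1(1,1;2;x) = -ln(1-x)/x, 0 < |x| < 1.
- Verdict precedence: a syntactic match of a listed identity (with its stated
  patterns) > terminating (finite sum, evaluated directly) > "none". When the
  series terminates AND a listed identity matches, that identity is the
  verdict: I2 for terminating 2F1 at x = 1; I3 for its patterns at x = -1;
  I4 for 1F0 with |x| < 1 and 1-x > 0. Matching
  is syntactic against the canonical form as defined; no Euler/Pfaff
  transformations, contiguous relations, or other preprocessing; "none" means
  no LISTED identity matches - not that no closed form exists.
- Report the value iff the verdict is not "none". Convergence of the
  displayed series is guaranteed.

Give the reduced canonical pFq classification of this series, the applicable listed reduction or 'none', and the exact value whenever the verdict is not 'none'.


Prefactor 4/11, argument -1/3: 1F0 with upper {8/9} over lower {-}. Verdict at x = -1/3: the binomial series (I4) matches (the 1F0 binomial series: exponent -8/9, x = -1/3). Sum: (4/11) * (4/3)^(-8/9).

Key observation: t_0 being 4/11, the (-1)^k factor (C = 4/11) folds into the argument's sign.
Step ratio: r(k) = (-1/3) * (k+8/9) / [(k+1)] ; factor over Q: parameters, x = (-1/3), and C = 4/11.


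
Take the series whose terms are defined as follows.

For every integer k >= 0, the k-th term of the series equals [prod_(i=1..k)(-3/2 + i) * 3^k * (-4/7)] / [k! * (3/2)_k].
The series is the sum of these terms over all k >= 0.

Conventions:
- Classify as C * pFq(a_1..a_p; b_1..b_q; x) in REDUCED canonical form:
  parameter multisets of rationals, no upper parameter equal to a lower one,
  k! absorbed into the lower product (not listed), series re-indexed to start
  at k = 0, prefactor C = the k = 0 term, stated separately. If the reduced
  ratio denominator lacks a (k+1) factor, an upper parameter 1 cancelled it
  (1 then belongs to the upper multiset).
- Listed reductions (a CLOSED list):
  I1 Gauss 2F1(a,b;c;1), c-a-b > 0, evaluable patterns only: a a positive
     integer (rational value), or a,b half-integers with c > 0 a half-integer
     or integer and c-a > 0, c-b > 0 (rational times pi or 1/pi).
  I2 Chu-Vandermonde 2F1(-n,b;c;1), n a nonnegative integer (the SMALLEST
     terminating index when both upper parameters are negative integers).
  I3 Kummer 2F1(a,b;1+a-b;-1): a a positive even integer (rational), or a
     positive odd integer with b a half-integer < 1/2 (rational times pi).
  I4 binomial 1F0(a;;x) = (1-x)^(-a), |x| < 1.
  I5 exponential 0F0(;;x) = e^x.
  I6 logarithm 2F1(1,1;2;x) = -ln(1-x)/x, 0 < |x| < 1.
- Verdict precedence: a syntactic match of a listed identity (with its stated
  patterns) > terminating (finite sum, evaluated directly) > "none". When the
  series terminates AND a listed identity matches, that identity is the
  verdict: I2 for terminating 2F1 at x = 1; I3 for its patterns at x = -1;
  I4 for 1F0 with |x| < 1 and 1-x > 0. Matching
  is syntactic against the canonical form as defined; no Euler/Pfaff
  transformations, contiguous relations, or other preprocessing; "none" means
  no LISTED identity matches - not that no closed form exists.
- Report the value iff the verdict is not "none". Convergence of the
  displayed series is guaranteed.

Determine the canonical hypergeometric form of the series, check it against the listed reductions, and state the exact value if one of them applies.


Key observation: t_0 = -4/7 here, and the running product (prefactor -4/7) telescopes to a rising factorial.
Adjacent-term ratio: r(k) = 3 * (k-1/2) / [(k+3/2) (k+1)] - poly over poly, x = 3 from leading terms; C = -4/7 at k = 0.

Classification (C = -4/7): 1F1 with upper {-1/2}, lower {3/2}, argument x = 3. Verdict: none (x = 3): each listed identity misses the multisets {-1/2} ; {3/2}.


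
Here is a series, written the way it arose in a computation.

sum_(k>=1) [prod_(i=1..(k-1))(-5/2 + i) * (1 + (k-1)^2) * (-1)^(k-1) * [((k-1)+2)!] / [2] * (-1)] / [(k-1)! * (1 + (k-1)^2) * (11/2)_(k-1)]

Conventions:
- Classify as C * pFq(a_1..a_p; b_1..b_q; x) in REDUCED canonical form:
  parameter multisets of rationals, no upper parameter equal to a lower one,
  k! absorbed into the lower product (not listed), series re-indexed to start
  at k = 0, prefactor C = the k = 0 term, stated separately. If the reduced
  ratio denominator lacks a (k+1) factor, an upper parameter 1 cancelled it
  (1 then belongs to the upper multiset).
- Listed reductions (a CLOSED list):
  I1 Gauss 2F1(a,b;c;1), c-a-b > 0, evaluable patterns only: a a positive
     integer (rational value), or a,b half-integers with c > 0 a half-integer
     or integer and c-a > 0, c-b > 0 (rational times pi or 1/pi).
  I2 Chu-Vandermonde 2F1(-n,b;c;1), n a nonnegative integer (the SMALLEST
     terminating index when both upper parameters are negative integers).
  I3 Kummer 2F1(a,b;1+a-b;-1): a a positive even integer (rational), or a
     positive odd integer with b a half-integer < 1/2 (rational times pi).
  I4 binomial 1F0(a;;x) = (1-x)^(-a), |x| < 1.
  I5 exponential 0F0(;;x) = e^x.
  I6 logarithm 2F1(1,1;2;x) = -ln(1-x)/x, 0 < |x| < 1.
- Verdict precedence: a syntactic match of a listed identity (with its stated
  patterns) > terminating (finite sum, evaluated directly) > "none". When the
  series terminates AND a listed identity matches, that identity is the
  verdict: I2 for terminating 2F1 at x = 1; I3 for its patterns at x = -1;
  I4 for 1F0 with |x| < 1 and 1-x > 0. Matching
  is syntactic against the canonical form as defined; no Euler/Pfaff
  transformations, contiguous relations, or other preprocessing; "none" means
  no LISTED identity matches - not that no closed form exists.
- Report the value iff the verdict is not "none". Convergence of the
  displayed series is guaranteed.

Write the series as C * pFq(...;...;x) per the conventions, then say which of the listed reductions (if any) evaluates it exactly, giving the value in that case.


Reduced: x = -1, 2F1, upper = {-3/2, 3}, lower = {11/2}, C = -1. Verdict: this is the Kummer evaluation I3 (x = -1; c = 11/2 equals 1+a-b for upper {-3/2, 3}: listed pattern). Value: (-315/512) * pi.

Key step: x = (-1) and the factorial ratio (C = -1, x = -1) (k+a-1)!/(a-1)! is a rising factorial (a)_k.
Step ratio: r(k) = (-1) * (k-3/2) (k+3) / [(k+11/2) (k+1)] - poly over poly, x = (-1) from leading terms; C = -1 at k = 0.


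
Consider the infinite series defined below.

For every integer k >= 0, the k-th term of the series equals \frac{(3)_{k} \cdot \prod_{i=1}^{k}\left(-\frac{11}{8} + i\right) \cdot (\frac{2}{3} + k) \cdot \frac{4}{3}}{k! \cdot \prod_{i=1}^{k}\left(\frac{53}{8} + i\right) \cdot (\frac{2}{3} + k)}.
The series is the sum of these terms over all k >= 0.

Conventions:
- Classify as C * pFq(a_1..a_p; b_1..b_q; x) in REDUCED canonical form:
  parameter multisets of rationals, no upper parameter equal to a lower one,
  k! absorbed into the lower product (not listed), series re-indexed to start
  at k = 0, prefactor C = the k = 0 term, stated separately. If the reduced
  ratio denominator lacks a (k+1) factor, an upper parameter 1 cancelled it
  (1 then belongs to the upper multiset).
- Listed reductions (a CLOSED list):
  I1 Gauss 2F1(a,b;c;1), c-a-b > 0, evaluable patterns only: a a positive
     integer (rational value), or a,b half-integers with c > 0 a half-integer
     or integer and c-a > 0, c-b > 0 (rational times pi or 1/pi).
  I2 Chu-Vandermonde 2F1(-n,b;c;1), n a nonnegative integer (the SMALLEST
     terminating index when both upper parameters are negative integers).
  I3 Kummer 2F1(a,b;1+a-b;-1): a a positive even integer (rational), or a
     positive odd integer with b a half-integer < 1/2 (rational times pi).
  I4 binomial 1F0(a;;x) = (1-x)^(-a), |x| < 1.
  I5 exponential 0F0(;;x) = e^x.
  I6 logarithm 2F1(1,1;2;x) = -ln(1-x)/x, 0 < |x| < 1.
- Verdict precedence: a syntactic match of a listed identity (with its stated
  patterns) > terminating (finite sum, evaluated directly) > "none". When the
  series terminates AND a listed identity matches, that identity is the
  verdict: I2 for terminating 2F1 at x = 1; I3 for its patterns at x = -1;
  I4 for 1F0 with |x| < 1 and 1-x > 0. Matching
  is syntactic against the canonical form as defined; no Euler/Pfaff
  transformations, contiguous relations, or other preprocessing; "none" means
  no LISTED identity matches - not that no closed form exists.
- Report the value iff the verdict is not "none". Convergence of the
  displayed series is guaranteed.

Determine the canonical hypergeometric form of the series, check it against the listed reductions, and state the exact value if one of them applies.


With C = \frac{4}{3}: the canonical form is 2F1(-\frac{3}{8}, 3; \frac{61}{8}; 1). Verdict: Gauss (I1, integer-parameter pattern) matches (x = 1: the Gamma ratio telescopes since c-a-b = 5 > 0 and a = 3 in Z>0). Its exact value is \frac{1961}{1792}.

First insight: t_0 = \frac{4}{3} here, and k + 2/3 divides numerator and denominator alike; C = 4/3, x = 1 after cancelling.
Step ratio: r(k) = 1 * (k-\frac{3}{8}) (k+3) / [(k+\frac{61}{8}) (k+1)] - poly over poly, x = 1 from leading terms; C = \frac{4}{3} at k = 0.
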